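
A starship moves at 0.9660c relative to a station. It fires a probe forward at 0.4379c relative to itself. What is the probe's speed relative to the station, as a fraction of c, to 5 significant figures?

Relativistic velocity addition: u = (u' + v)/(1 + u'v/c²)
= (0.4379 + 0.9660)/(1 + 0.4379×0.9660) = 1.4039/1.423011 = 0.98657

u ≈ 0.98657c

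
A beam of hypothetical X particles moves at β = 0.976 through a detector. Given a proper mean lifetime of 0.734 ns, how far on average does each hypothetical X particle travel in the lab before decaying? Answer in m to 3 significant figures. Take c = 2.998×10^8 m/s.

d ≈ 0.986 m

γ = 1/√(1 − 0.976²) = 4.5920
Dilated lifetime: Δt = γτ₀ = 4.5920 × 0.734 ns = 3.3705 ns
d = vΔt = 0.976c × 3.3705 ns = 2.9260×10^8 m/s × 3.3705×10^-9 s = 0.986 m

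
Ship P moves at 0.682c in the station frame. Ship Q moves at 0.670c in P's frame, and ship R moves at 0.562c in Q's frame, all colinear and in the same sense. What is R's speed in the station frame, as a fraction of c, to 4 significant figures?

Compose boost 2: (0.670 + 0.682)/(1 + 0.670×0.682) = 1.352/1.45694 = 0.927972
Compose boost 3: (0.562 + 0.927972)/(1 + 0.562×0.927972) = 1.48997/1.52152 = 0.9793

u ≈ 0.9793c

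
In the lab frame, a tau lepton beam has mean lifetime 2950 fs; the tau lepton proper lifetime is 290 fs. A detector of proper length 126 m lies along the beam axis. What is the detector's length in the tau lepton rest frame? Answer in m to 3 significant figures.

L ≈ 12.4 m

Time dilation ⇒ γ = Δt/τ₀ = 2950/290 = 10.172
Length contraction: L = L₀/γ = 126/10.172 = 12.4 m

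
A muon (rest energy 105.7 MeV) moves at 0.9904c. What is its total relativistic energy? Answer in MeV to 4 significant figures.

γ = 1/√(1 − 0.9904²) = 7.23426
E = γm₀c² = 7.23426 × 105.7 MeV = 764.7 MeV

E ≈ 764.7 MeV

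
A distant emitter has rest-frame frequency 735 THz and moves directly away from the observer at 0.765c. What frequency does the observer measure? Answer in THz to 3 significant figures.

Relativistic Doppler: f_obs = f_src √((1−β)/(1+β))
= 735 × √(0.23500/1.7650) = 735 × 0.36489 = 268 THz

f_obs ≈ 268 THz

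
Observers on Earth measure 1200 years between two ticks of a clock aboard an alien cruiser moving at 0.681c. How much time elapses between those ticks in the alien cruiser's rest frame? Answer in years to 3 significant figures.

τ₀ ≈ 879 years

γ = 1/√(1 − 0.681²) = 1.3656
Proper time: τ₀ = Δt/γ = 1200/1.3656 = 879 years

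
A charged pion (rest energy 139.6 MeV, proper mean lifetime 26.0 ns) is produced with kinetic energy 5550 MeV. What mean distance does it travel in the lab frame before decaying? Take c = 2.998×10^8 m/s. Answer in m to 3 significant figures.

d ≈ 318 m

γ = 1 + K/(m₀c²) = 1 + 5550/139.6 = 40.756
β = √(1 − 1/γ²) = 0.99970
Dilated lifetime: γτ₀ = 40.756 × 26.0 ns = 1059.7 ns
d = βc·γτ₀ = 0.99970 × (2.998×10^8 m/s) × 1.0597×10^-6 s = 318 m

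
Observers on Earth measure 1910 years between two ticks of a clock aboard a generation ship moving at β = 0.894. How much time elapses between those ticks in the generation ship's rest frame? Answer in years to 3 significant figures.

τ₀ ≈ 856 years

γ = 1/√(1 − 0.894²) = 2.2318
Proper time: τ₀ = Δt/γ = 1910/2.2318 = 856 years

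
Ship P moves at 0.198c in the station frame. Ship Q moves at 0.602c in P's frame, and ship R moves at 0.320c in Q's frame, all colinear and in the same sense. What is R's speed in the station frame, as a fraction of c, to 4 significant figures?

u ≈ 0.8422c

Compose boost 2: (0.602 + 0.198)/(1 + 0.602×0.198) = 0.8000/1.11920 = 0.714799
Compose boost 3: (0.320 + 0.714799)/(1 + 0.320×0.714799) = 1.03480/1.22874 = 0.8422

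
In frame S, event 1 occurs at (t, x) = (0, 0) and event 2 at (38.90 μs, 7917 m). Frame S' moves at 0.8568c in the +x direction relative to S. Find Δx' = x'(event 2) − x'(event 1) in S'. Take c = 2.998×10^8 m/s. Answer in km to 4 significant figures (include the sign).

γ = 1/√(1 − 0.8568²) = 1.93930
Δx' = γ(Δx − vΔt) = 1.93930 × (7917 m − 0.8568×(2.998×10^8 m/s)×38.90×10^-6 s)
= 1.93930 × (-2075.19 m) = -4.024 km

Δx' ≈ -4.024 km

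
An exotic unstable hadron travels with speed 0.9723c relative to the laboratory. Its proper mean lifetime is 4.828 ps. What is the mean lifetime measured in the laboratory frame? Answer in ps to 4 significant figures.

Δt ≈ 20.66 ps

γ = 1/√(1 − 0.9723²) = 4.27832
Time dilation: Δt = γτ₀ = 4.27832 × 4.828 ps = 20.66 ps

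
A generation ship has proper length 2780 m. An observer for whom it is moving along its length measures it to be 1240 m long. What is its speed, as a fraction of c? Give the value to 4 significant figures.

β ≈ 0.8950

γ = L₀/L = 2780/1240 = 2.24194
β = √(1 − 1/γ²) = 0.8950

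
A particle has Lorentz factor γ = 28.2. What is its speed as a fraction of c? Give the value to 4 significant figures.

β = √(1 − 1/γ²) = √(1 − 1/28.2²) = √(0.998743) = 0.9994

β ≈ 0.9994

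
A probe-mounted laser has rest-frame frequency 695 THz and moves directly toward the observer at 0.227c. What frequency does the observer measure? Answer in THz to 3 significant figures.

Relativistic Doppler: f_obs = f_src √((1+β)/(1−β))
= 695 × √(1.2270/0.77300) = 695 × 1.2599 = 876 THz

f_obs ≈ 876 THz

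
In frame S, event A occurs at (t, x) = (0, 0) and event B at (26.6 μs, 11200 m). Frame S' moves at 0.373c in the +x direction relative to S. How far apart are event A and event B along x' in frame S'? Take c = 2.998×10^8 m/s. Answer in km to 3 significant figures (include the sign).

Δx' ≈ 8.87 km

γ = 1/√(1 − 0.373²) = 1.0778
Δx' = γ(Δx − vΔt) = 1.0778 × (11200 m − 0.373×(2.998×10^8 m/s)×26.6×10^-6 s)
= 1.0778 × (8225.4 m) = 8.87 km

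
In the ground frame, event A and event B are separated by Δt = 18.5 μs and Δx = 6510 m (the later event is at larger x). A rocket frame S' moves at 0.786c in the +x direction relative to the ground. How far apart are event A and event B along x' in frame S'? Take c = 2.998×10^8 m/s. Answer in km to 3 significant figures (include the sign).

Δx' ≈ 3.48 km

γ = 1/√(1 − 0.786²) = 1.6175
Δx' = γ(Δx − vΔt) = 1.6175 × (6510 m − 0.786×(2.998×10^8 m/s)×18.5×10^-6 s)
= 1.6175 × (2150.6 m) = 3.48 km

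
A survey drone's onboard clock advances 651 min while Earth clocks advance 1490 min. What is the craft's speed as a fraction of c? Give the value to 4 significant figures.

γ = Δt/τ₀ = 1490/651 = 2.28879
β = √(1 − 1/γ²) = √(1 − 1/2.28879²) = 0.8995

β ≈ 0.8995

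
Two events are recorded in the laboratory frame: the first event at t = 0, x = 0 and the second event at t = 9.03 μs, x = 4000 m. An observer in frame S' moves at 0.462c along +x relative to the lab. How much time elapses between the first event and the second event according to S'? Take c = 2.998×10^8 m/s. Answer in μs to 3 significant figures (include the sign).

γ = 1/√(1 − 0.462²) = 1.1275
Δt' = γ(Δt − vΔx/c²) = 1.1275 × (9.03 μs − 0.462×4000 m / (2.998×10^8 m/s))
= 1.1275 × (2.8659 μs) = 3.23 μs

Δt' ≈ 3.23 μs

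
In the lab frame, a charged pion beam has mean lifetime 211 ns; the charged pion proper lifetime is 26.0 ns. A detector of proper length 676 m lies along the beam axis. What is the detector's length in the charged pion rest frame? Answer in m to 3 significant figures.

Time dilation ⇒ γ = Δt/τ₀ = 211/26.0 = 8.1154
Length contraction: L = L₀/γ = 676/8.1154 = 83.3 m

L ≈ 83.3 m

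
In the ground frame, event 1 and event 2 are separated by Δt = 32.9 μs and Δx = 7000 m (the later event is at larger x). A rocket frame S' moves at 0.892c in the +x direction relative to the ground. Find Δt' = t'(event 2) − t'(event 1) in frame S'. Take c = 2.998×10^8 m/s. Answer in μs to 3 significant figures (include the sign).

Δt' ≈ 26.7 μs

γ = 1/√(1 − 0.892²) = 2.2122
Δt' = γ(Δt − vΔx/c²) = 2.2122 × (32.9 μs − 0.892×7000 m / (2.998×10^8 m/s))
= 2.2122 × (12.073 μs) = 26.7 μs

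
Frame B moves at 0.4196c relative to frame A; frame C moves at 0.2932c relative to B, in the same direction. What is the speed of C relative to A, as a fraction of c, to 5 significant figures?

Compose boost 2: (0.2932 + 0.4196)/(1 + 0.2932×0.4196) = 0.71280/1.123027 = 0.63471

u ≈ 0.63471c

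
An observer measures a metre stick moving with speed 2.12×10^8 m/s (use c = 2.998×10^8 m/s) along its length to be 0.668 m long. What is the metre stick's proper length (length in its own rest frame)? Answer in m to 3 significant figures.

β = v/c = 2.12×10^8 / 2.998×10^8 = 0.70714
γ = 1/√(1 − 0.70714²) = 1.4143
L₀ = γL = 1.4143 × 0.668 = 0.945 m

L₀ ≈ 0.945 m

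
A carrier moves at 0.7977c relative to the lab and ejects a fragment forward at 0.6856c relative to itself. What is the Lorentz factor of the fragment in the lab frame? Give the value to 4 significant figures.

γ ≈ 3.524

u_lab = (0.6856 + 0.7977)/(1 + 0.6856×0.7977) = 1.4833/1.546903 = 0.9588836
γ = 1/√(1 − 0.9588836²) = 3.524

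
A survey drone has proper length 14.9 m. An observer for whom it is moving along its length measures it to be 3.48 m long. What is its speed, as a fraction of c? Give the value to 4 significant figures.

β ≈ 0.9723

γ = L₀/L = 14.9/3.48 = 4.28161
β = √(1 − 1/γ²) = 0.9723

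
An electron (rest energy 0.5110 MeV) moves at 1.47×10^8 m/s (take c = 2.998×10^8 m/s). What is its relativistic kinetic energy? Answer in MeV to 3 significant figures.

K ≈ 0.0753 MeV

β = v/c = 1.47×10^8 / 2.998×10^8 = 0.49033
γ = 1/√(1 − 0.49033²) = 1.1474
K = (γ − 1)m₀c² = (1.1474 − 1) × 0.5110 MeV = 0.14740 × 0.5110 MeV = 0.0753 MeV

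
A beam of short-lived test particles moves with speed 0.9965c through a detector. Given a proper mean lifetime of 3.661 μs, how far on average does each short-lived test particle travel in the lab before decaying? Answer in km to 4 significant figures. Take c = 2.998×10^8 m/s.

γ = 1/√(1 − 0.9965²) = 11.9628
Dilated lifetime: Δt = γτ₀ = 11.9628 × 3.661 μs = 43.7957 μs
d = vΔt = 0.9965c × 43.7957 μs = 2.98751×10^8 m/s × 4.37957×10^-5 s = 13.08 km

d ≈ 13.08 km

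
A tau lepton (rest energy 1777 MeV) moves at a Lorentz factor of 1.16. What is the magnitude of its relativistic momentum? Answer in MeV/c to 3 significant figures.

p ≈ 1040 MeV/c

β = √(1 − 1/γ²) = √(1 − 1/1.16²) = 0.50679
p = γβm₀c = 1.16 × 0.50679 × 1777 MeV/c = 1040 MeV/c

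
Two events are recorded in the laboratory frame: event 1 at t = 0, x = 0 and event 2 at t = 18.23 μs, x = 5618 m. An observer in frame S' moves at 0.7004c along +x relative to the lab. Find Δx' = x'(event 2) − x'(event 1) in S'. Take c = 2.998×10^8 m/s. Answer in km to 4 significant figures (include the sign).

Δx' ≈ 2.508 km

γ = 1/√(1 − 0.7004²) = 1.40105
Δx' = γ(Δx − vΔt) = 1.40105 × (5618 m − 0.7004×(2.998×10^8 m/s)×18.23×10^-6 s)
= 1.40105 × (1790.07 m) = 2.508 km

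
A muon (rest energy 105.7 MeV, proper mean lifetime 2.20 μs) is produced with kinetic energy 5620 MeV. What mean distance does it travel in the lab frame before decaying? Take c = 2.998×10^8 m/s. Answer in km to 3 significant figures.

γ = 1 + K/(m₀c²) = 1 + 5620/105.7 = 54.169
β = √(1 − 1/γ²) = 0.99983
Dilated lifetime: γτ₀ = 54.169 × 2.20 μs = 119.17 μs
d = βc·γτ₀ = 0.99983 × (2.998×10^8 m/s) × 0.00011917 s = 35.7 km

d ≈ 35.7 km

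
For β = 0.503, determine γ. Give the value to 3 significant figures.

γ = 1/√(1 − β²) = 1/√(1 − 0.503²) = 1/√(0.74699) = 1.16

γ ≈ 1.16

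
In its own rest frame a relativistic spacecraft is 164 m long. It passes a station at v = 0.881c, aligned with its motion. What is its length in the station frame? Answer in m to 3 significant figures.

γ = 1/√(1 − 0.881²) = 2.1136
Length contraction: L = L₀/γ = 164/2.1136 = 77.6 m

L ≈ 77.6 m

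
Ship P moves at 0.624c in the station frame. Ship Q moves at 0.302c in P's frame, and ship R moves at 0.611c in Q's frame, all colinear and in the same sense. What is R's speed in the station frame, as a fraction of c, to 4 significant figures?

Compose boost 2: (0.302 + 0.624)/(1 + 0.302×0.624) = 0.9260/1.18845 = 0.779167
Compose boost 3: (0.611 + 0.779167)/(1 + 0.611×0.779167) = 1.39017/1.47607 = 0.9418

u ≈ 0.9418c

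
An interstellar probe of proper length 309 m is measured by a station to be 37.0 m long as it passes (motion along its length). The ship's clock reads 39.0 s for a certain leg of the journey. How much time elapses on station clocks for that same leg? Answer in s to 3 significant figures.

Length contraction ⇒ γ = L₀/L = 309/37.0 = 8.3514
Time dilation: Δt = γτ₀ = 8.3514 × 39.0 s = 326 s

Δt ≈ 326 s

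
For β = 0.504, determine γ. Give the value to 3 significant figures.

γ = 1/√(1 − β²) = 1/√(1 − 0.504²) = 1/√(0.74598) = 1.16

γ ≈ 1.16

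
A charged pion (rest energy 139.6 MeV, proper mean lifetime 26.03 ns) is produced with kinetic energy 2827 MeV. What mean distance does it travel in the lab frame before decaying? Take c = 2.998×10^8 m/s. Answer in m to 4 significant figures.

γ = 1 + K/(m₀c²) = 1 + 2827/139.6 = 21.2507
β = √(1 − 1/γ²) = 0.998892
Dilated lifetime: γτ₀ = 21.2507 × 26.03 ns = 553.156 ns
d = βc·γτ₀ = 0.998892 × (2.998×10^8 m/s) × 5.53156×10^-7 s = 165.7 m

d ≈ 165.7 m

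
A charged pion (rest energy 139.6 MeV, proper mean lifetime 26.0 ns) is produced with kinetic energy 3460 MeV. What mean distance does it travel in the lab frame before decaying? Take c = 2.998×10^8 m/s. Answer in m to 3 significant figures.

d ≈ 201 m

γ = 1 + K/(m₀c²) = 1 + 3460/139.6 = 25.785
β = √(1 − 1/γ²) = 0.99925
Dilated lifetime: γτ₀ = 25.785 × 26.0 ns = 670.41 ns
d = βc·γτ₀ = 0.99925 × (2.998×10^8 m/s) × 6.7041×10^-7 s = 201 m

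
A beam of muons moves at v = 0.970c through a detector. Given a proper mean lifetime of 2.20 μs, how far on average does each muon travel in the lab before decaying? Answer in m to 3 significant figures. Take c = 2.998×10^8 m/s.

γ = 1/√(1 − 0.970²) = 4.1135
Dilated lifetime: Δt = γτ₀ = 4.1135 × 2.20 μs = 9.0496 μs
d = vΔt = 0.970c × 9.0496 μs = 2.9081×10^8 m/s × 9.0496×10^-6 s = 2630 m

d ≈ 2630 m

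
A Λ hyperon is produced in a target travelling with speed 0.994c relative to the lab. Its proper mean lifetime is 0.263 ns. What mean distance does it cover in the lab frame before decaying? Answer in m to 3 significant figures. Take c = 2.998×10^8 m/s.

d ≈ 0.717 m

γ = 1/√(1 − 0.994²) = 9.1424
Dilated lifetime: Δt = γτ₀ = 9.1424 × 0.263 ns = 2.4045 ns
d = vΔt = 0.994c × 2.4045 ns = 2.9800×10^8 m/s × 2.4045×10^-9 s = 0.717 m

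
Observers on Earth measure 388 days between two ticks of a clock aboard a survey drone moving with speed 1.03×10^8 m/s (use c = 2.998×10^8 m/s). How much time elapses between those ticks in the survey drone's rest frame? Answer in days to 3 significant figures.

τ₀ ≈ 364 days

β = v/c = 1.03×10^8 / 2.998×10^8 = 0.34356
γ = 1/√(1 − 0.34356²) = 1.0648
Proper time: τ₀ = Δt/γ = 388/1.0648 = 364 days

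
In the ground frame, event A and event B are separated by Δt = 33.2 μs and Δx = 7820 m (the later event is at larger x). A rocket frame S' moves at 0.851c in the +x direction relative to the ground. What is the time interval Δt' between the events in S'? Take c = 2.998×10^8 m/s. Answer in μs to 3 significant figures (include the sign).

Δt' ≈ 21.0 μs

γ = 1/√(1 − 0.851²) = 1.9042
Δt' = γ(Δt − vΔx/c²) = 1.9042 × (33.2 μs − 0.851×7820 m / (2.998×10^8 m/s))
= 1.9042 × (11.002 μs) = 21.0 μs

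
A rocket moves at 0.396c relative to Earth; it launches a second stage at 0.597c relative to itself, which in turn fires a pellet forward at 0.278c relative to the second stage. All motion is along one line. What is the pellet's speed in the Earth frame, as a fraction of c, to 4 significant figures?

Compose boost 2: (0.597 + 0.396)/(1 + 0.597×0.396) = 0.9930/1.23641 = 0.803130
Compose boost 3: (0.278 + 0.803130)/(1 + 0.278×0.803130) = 1.08113/1.22327 = 0.8838

u ≈ 0.8838c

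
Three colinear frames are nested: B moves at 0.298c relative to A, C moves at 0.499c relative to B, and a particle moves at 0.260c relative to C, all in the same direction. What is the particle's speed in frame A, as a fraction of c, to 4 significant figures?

u ≈ 0.8081c

Compose boost 2: (0.499 + 0.298)/(1 + 0.499×0.298) = 0.7970/1.14870 = 0.693827
Compose boost 3: (0.260 + 0.693827)/(1 + 0.260×0.693827) = 0.953827/1.18039 = 0.8081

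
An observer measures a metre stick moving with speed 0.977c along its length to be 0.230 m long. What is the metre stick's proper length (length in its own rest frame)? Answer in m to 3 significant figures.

L₀ ≈ 1.08 m

γ = 1/√(1 − 0.977²) = 4.6896
L₀ = γL = 4.6896 × 0.230 = 1.08 m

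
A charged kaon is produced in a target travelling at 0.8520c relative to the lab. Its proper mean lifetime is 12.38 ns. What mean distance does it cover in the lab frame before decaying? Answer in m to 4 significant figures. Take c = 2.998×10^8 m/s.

γ = 1/√(1 − 0.8520²) = 1.91007
Dilated lifetime: Δt = γτ₀ = 1.91007 × 12.38 ns = 23.6466 ns
d = vΔt = 0.8520c × 23.6466 ns = 2.55430×10^8 m/s × 2.36466×10^-8 s = 6.040 m

d ≈ 6.040 m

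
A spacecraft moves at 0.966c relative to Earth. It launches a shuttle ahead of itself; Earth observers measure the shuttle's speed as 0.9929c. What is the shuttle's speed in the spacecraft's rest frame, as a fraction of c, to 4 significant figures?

u' ≈ 0.6584c

Inverse velocity addition: u' = (u − v)/(1 − uv/c²)
= (0.9929 − 0.966)/(1 − 0.9929×0.966) = 0.02690/0.0408586 = 0.6584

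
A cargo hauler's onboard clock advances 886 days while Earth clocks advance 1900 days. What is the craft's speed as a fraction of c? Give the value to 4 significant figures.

β ≈ 0.8846

γ = Δt/τ₀ = 1900/886 = 2.14447
β = √(1 − 1/γ²) = √(1 − 1/2.14447²) = 0.8846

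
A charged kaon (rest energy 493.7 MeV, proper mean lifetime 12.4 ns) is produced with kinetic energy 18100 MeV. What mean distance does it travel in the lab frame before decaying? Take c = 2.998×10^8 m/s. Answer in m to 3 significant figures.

d ≈ 140 m

γ = 1 + K/(m₀c²) = 1 + 18100/493.7 = 37.662
β = √(1 − 1/γ²) = 0.99965
Dilated lifetime: γτ₀ = 37.662 × 12.4 ns = 467.01 ns
d = βc·γτ₀ = 0.99965 × (2.998×10^8 m/s) × 4.6701×10^-7 s = 140 m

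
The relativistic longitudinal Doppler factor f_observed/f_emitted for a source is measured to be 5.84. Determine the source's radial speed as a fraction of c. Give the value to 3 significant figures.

β ≈ 0.943

f_obs/f_src = √((1+β)/(1−β)) = 5.84  ⇒  (1+β)/(1−β) = 34.106
β = |1 − D²|/(1 + D²) = |1 − 34.106|/(1 + 34.106) = 0.943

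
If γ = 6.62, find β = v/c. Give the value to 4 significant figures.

β ≈ 0.9885

β = √(1 − 1/γ²) = √(1 − 1/6.62²) = √(0.977182) = 0.9885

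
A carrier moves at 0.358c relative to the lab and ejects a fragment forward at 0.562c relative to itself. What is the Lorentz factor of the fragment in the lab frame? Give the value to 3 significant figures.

u_lab = (0.562 + 0.358)/(1 + 0.562×0.358) = 0.9200/1.20120 = 0.765903
γ = 1/√(1 − 0.765903²) = 1.56

γ ≈ 1.56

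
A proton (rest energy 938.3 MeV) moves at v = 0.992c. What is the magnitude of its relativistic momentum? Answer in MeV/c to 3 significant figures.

γ = 1/√(1 − 0.992²) = 7.9216
p = γβm₀c = 7.9216 × 0.992 × 938.3 MeV/c = 7370 MeV/c

p ≈ 7370 MeV/c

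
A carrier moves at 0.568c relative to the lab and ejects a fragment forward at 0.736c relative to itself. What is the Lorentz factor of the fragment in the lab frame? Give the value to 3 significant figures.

u_lab = (0.736 + 0.568)/(1 + 0.736×0.568) = 1.304/1.41805 = 0.919574
γ = 1/√(1 − 0.919574²) = 2.55

γ ≈ 2.55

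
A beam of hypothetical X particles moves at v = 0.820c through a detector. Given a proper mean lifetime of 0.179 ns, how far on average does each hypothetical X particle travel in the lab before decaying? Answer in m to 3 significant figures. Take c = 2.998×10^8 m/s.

γ = 1/√(1 − 0.820²) = 1.7471
Dilated lifetime: Δt = γτ₀ = 1.7471 × 0.179 ns = 0.31274 ns
d = vΔt = 0.820c × 0.31274 ns = 2.4584×10^8 m/s × 3.1274×10^-10 s = 0.0769 m

d ≈ 0.0769 m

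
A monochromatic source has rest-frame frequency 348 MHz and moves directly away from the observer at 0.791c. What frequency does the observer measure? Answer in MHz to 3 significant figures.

Relativistic Doppler: f_obs = f_src √((1−β)/(1+β))
= 348 × √(0.20900/1.7910) = 348 × 0.34161 = 119 MHz

f_obs ≈ 119 MHz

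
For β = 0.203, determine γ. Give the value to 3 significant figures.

γ = 1/√(1 − β²) = 1/√(1 − 0.203²) = 1/√(0.95879) = 1.02

γ ≈ 1.02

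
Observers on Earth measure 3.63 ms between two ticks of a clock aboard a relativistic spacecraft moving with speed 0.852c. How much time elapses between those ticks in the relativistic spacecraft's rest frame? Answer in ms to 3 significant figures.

τ₀ ≈ 1.90 ms

γ = 1/√(1 − 0.852²) = 1.9101
Proper time: τ₀ = Δt/γ = 3.63/1.9101 = 1.90 ms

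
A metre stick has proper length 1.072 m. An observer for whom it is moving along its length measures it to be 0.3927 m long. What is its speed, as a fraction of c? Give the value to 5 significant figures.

β ≈ 0.93049

γ = L₀/L = 1.072/0.3927 = 2.729819
β = √(1 − 1/γ²) = 0.93049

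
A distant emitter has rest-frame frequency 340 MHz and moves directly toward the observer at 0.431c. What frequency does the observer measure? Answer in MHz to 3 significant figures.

Relativistic Doppler: f_obs = f_src √((1+β)/(1−β))
= 340 × √(1.4310/0.56900) = 340 × 1.5859 = 539 MHz

f_obs ≈ 539 MHz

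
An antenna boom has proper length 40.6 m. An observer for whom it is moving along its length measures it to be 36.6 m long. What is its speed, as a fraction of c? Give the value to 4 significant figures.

γ = L₀/L = 40.6/36.6 = 1.10929
β = √(1 − 1/γ²) = 0.4328

β ≈ 0.4328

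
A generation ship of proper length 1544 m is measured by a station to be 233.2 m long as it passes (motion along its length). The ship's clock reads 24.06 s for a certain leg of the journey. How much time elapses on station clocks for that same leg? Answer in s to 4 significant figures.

Length contraction ⇒ γ = L₀/L = 1544/233.2 = 6.62093
Time dilation: Δt = γτ₀ = 6.62093 × 24.06 s = 159.3 s

Δt ≈ 159.3 s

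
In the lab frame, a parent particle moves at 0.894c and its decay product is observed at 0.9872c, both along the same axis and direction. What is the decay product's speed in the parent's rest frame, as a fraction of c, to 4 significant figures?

u' ≈ 0.7936c

Inverse velocity addition: u' = (u − v)/(1 − uv/c²)
= (0.9872 − 0.894)/(1 − 0.9872×0.894) = 0.09320/0.117443 = 0.7936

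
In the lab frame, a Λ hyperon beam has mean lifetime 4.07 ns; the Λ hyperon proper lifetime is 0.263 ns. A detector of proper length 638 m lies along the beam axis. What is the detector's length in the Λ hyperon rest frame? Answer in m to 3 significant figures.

L ≈ 41.2 m

Time dilation ⇒ γ = Δt/τ₀ = 4.07/0.263 = 15.475
Length contraction: L = L₀/γ = 638/15.475 = 41.2 m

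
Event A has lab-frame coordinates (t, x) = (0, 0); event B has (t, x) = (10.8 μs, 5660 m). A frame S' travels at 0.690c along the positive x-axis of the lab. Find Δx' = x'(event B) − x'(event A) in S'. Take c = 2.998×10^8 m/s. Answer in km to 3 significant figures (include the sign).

Δx' ≈ 4.73 km

γ = 1/√(1 − 0.690²) = 1.3816
Δx' = γ(Δx − vΔt) = 1.3816 × (5660 m − 0.690×(2.998×10^8 m/s)×10.8×10^-6 s)
= 1.3816 × (3425.9 m) = 4.73 km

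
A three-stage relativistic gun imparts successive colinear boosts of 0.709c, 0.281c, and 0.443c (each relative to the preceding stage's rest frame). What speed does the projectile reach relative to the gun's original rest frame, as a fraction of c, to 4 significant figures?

Compose boost 2: (0.281 + 0.709)/(1 + 0.281×0.709) = 0.9900/1.19923 = 0.825530
Compose boost 3: (0.443 + 0.825530)/(1 + 0.443×0.825530) = 1.26853/1.36571 = 0.9288

u ≈ 0.9288c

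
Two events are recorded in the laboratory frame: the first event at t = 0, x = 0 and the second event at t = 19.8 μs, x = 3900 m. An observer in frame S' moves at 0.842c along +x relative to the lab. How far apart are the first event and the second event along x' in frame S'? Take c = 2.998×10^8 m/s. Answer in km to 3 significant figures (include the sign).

Δx' ≈ -2.04 km

γ = 1/√(1 − 0.842²) = 1.8536
Δx' = γ(Δx − vΔt) = 1.8536 × (3900 m − 0.842×(2.998×10^8 m/s)×19.8×10^-6 s)
= 1.8536 × (-1098.1 m) = -2.04 km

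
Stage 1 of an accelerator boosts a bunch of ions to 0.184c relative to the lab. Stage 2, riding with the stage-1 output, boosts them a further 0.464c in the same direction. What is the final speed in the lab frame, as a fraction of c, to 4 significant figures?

Compose boost 2: (0.464 + 0.184)/(1 + 0.464×0.184) = 0.6480/1.08538 = 0.5970

u ≈ 0.5970c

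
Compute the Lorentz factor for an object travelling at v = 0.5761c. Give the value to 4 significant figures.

γ = 1/√(1 − β²) = 1/√(1 − 0.5761²) = 1/√(0.668109) = 1.223

γ ≈ 1.223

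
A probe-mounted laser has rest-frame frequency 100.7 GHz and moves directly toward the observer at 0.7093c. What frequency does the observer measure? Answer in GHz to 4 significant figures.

f_obs ≈ 244.2 GHz

Relativistic Doppler: f_obs = f_src √((1+β)/(1−β))
= 100.7 × √(1.70930/0.290700) = 100.7 × 2.42486 = 244.2 GHz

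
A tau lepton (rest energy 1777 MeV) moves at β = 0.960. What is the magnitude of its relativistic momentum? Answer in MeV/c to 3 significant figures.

p ≈ 6090 MeV/c

γ = 1/√(1 − 0.960²) = 3.5714
p = γβm₀c = 3.5714 × 0.960 × 1777 MeV/c = 6090 MeV/c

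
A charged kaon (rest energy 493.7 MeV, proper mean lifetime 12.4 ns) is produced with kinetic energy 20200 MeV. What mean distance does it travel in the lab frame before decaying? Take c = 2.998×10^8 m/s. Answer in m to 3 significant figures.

d ≈ 156 m

γ = 1 + K/(m₀c²) = 1 + 20200/493.7 = 41.916
β = √(1 − 1/γ²) = 0.99972
Dilated lifetime: γτ₀ = 41.916 × 12.4 ns = 519.75 ns
d = βc·γτ₀ = 0.99972 × (2.998×10^8 m/s) × 5.1975×10^-7 s = 156 m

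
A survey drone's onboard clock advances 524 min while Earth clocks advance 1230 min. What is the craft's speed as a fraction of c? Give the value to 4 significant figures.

γ = Δt/τ₀ = 1230/524 = 2.34733
β = √(1 − 1/γ²) = √(1 − 1/2.34733²) = 0.9047

β ≈ 0.9047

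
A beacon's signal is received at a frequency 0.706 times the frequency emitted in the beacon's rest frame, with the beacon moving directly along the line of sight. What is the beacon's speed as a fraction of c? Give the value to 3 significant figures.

f_obs/f_src = √((1−β)/(1+β)) = 0.706  ⇒  (1−β)/(1+β) = 0.49844
β = |1 − D²|/(1 + D²) = |1 − 0.49844|/(1 + 0.49844) = 0.335

β ≈ 0.335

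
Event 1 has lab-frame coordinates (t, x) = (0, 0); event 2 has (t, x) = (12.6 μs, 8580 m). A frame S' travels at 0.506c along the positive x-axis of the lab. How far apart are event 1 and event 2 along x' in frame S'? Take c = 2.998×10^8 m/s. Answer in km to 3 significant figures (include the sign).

γ = 1/√(1 − 0.506²) = 1.1594
Δx' = γ(Δx − vΔt) = 1.1594 × (8580 m − 0.506×(2.998×10^8 m/s)×12.6×10^-6 s)
= 1.1594 × (6668.6 m) = 7.73 km

Δx' ≈ 7.73 km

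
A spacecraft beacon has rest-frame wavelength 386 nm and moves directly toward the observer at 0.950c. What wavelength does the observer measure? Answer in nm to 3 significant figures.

λ_obs ≈ 61.8 nm

Relativistic Doppler: λ_obs = λ_src √((1−β)/(1+β))
= 386 × √(0.050000/1.9500) = 386 × 0.16013 = 61.8 nm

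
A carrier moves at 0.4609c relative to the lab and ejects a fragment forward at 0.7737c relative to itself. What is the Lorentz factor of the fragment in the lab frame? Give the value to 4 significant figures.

γ ≈ 2.413

u_lab = (0.7737 + 0.4609)/(1 + 0.7737×0.4609) = 1.2346/1.356598 = 0.9100704
γ = 1/√(1 − 0.9100704²) = 2.413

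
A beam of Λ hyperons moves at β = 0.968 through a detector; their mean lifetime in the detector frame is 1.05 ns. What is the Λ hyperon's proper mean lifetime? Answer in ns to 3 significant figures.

τ₀ ≈ 0.263 ns

γ = 1/√(1 − 0.968²) = 3.9849
Proper time: τ₀ = Δt/γ = 1.05/3.9849 = 0.263 ns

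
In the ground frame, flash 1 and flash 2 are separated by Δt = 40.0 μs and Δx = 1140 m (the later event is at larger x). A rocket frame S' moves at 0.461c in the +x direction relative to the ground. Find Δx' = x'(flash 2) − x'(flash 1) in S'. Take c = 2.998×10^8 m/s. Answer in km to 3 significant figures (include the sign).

γ = 1/√(1 − 0.461²) = 1.1269
Δx' = γ(Δx − vΔt) = 1.1269 × (1140 m − 0.461×(2.998×10^8 m/s)×40.0×10^-6 s)
= 1.1269 × (-4388.3 m) = -4.95 km

Δx' ≈ -4.95 km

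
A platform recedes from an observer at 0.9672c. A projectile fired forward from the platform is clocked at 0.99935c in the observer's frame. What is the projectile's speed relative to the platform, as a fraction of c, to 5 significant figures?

u' ≈ 0.96175c

Inverse velocity addition: u' = (u − v)/(1 − uv/c²)
= (0.99935 − 0.9672)/(1 − 0.99935×0.9672) = 0.032150/0.03342868 = 0.96175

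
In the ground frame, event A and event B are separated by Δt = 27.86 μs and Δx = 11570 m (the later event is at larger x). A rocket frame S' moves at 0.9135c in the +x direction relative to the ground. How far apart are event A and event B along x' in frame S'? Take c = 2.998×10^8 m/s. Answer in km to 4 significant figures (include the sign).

γ = 1/√(1 − 0.9135²) = 2.45798
Δx' = γ(Δx − vΔt) = 2.45798 × (11570 m − 0.9135×(2.998×10^8 m/s)×27.86×10^-6 s)
= 2.45798 × (3940.06 m) = 9.685 km

Δx' ≈ 9.685 km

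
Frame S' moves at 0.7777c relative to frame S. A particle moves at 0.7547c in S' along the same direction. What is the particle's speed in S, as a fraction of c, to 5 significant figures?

Relativistic velocity addition: u = (u' + v)/(1 + u'v/c²)
= (0.7547 + 0.7777)/(1 + 0.7547×0.7777) = 1.5324/1.586930 = 0.96564

u ≈ 0.96564c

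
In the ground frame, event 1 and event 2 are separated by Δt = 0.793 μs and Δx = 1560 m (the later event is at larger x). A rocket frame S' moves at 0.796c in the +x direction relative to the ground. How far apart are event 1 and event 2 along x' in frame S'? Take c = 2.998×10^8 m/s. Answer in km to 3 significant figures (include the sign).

γ = 1/√(1 − 0.796²) = 1.6521
Δx' = γ(Δx − vΔt) = 1.6521 × (1560 m − 0.796×(2.998×10^8 m/s)×0.793×10^-6 s)
= 1.6521 × (1370.8 m) = 2.26 km

Δx' ≈ 2.26 km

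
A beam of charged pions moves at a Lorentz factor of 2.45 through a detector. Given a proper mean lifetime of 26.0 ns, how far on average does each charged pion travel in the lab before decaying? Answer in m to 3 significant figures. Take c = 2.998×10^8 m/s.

β = √(1 − 1/γ²) = √(1 − 1/2.45²) = 0.91291
Dilated lifetime: Δt = γτ₀ = 2.45 × 26.0 ns = 63.700 ns
d = vΔt = 0.91291c × 63.700 ns = 2.7369×10^8 m/s × 6.3700×10^-8 s = 17.4 m

d ≈ 17.4 m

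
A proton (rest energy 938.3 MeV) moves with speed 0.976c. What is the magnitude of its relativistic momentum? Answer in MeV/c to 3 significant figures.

p ≈ 4210 MeV/c

γ = 1/√(1 − 0.976²) = 4.5920
p = γβm₀c = 4.5920 × 0.976 × 938.3 MeV/c = 4210 MeV/c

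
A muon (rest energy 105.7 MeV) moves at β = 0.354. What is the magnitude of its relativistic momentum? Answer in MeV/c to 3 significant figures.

γ = 1/√(1 − 0.354²) = 1.0692
p = γβm₀c = 1.0692 × 0.354 × 105.7 MeV/c = 40.0 MeV/c

p ≈ 40.0 MeV/c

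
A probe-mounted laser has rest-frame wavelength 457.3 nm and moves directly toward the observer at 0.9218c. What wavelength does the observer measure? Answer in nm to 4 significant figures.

Relativistic Doppler: λ_obs = λ_src √((1−β)/(1+β))
= 457.3 × √(0.0782000/1.92180) = 457.3 × 0.201720 = 92.25 nm

λ_obs ≈ 92.25 nm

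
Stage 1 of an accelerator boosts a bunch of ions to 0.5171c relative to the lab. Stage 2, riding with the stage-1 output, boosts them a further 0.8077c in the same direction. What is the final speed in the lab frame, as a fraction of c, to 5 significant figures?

u ≈ 0.93450c

Compose boost 2: (0.8077 + 0.5171)/(1 + 0.8077×0.5171) = 1.3248/1.417662 = 0.93450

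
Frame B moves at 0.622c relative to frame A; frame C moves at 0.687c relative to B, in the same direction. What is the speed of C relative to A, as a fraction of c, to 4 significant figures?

Compose boost 2: (0.687 + 0.622)/(1 + 0.687×0.622) = 1.309/1.42731 = 0.9171

u ≈ 0.9171c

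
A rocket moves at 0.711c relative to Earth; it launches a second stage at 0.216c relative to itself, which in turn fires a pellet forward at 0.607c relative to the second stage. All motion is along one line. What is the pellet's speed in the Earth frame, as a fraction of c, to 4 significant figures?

Compose boost 2: (0.216 + 0.711)/(1 + 0.216×0.711) = 0.9270/1.15358 = 0.803588
Compose boost 3: (0.607 + 0.803588)/(1 + 0.607×0.803588) = 1.41059/1.48778 = 0.9481

u ≈ 0.9481c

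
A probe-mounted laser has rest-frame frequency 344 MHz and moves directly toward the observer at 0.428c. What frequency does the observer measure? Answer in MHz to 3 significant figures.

Relativistic Doppler: f_obs = f_src √((1+β)/(1−β))
= 344 × √(1.4280/0.57200) = 344 × 1.5800 = 544 MHz

f_obs ≈ 544 MHz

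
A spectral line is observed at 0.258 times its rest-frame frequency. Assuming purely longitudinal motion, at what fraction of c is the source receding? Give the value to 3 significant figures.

β ≈ 0.875

f_obs/f_src = √((1−β)/(1+β)) = 0.258  ⇒  (1−β)/(1+β) = 0.066564
β = |1 − D²|/(1 + D²) = |1 − 0.066564|/(1 + 0.066564) = 0.875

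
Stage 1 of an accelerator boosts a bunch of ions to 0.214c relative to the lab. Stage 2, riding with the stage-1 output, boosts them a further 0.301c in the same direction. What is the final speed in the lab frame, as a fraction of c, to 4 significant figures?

Compose boost 2: (0.301 + 0.214)/(1 + 0.301×0.214) = 0.5150/1.06441 = 0.4838

u ≈ 0.4838c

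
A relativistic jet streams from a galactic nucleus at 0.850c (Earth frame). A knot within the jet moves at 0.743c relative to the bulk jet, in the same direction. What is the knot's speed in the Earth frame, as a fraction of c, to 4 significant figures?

u ≈ 0.9764c

Relativistic velocity addition: u = (u' + v)/(1 + u'v/c²)
= (0.743 + 0.850)/(1 + 0.743×0.850) = 1.593/1.63155 = 0.9764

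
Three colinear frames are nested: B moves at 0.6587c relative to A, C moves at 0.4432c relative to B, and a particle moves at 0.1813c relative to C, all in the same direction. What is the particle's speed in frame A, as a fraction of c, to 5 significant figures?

u ≈ 0.89570c

Compose boost 2: (0.4432 + 0.6587)/(1 + 0.4432×0.6587) = 1.1019/1.291936 = 0.8529061
Compose boost 3: (0.1813 + 0.8529061)/(1 + 0.1813×0.8529061) = 1.034206/1.154632 = 0.89570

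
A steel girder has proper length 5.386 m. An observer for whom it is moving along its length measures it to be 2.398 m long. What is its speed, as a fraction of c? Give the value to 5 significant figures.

γ = L₀/L = 5.386/2.398 = 2.246038
β = √(1 − 1/γ²) = 0.89542

β ≈ 0.89542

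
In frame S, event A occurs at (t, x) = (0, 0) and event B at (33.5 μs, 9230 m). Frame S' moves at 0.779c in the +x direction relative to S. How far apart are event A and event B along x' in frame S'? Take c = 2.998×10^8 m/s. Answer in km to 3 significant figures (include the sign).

Δx' ≈ 2.24 km

γ = 1/√(1 − 0.779²) = 1.5948
Δx' = γ(Δx − vΔt) = 1.5948 × (9230 m − 0.779×(2.998×10^8 m/s)×33.5×10^-6 s)
= 1.5948 × (1406.3 m) = 2.24 km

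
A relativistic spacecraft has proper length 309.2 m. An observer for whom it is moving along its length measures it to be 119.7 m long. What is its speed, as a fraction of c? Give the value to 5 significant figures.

γ = L₀/L = 309.2/119.7 = 2.583124
β = √(1 − 1/γ²) = 0.92203

β ≈ 0.92203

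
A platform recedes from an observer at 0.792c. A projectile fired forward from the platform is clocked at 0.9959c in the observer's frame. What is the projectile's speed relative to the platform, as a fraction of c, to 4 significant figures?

Inverse velocity addition: u' = (u − v)/(1 − uv/c²)
= (0.9959 − 0.792)/(1 − 0.9959×0.792) = 0.2039/0.211247 = 0.9652

u' ≈ 0.9652c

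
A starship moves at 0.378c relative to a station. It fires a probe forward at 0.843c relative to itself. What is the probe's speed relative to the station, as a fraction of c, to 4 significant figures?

Relativistic velocity addition: u = (u' + v)/(1 + u'v/c²)
= (0.843 + 0.378)/(1 + 0.843×0.378) = 1.221/1.31865 = 0.9259

u ≈ 0.9259c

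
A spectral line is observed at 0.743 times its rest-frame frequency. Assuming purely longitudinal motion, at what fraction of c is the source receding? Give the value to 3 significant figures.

f_obs/f_src = √((1−β)/(1+β)) = 0.743  ⇒  (1−β)/(1+β) = 0.55205
β = |1 − D²|/(1 + D²) = |1 − 0.55205|/(1 + 0.55205) = 0.289

β ≈ 0.289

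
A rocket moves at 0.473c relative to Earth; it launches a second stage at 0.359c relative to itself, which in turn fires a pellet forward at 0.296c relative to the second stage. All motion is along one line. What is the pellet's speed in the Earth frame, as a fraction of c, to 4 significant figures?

Compose boost 2: (0.359 + 0.473)/(1 + 0.359×0.473) = 0.8320/1.16981 = 0.711228
Compose boost 3: (0.296 + 0.711228)/(1 + 0.296×0.711228) = 1.00723/1.21052 = 0.8321

u ≈ 0.8321c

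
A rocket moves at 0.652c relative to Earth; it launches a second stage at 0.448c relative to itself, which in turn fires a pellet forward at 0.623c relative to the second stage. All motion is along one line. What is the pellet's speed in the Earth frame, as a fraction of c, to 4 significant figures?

u ≈ 0.9634c

Compose boost 2: (0.448 + 0.652)/(1 + 0.448×0.652) = 1.100/1.29210 = 0.851330
Compose boost 3: (0.623 + 0.851330)/(1 + 0.623×0.851330) = 1.47433/1.53038 = 0.9634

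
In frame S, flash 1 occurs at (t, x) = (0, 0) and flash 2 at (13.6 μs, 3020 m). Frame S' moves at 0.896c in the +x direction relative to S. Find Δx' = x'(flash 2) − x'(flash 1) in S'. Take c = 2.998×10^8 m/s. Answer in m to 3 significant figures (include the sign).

Δx' ≈ -1430 m

γ = 1/√(1 − 0.896²) = 2.2520
Δx' = γ(Δx − vΔt) = 2.2520 × (3020 m − 0.896×(2.998×10^8 m/s)×13.6×10^-6 s)
= 2.2520 × (-633.24 m) = -1430 m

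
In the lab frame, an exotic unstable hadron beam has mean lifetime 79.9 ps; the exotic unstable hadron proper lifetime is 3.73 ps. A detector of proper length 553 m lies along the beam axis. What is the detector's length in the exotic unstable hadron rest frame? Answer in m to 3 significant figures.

L ≈ 25.8 m

Time dilation ⇒ γ = Δt/τ₀ = 79.9/3.73 = 21.421
Length contraction: L = L₀/γ = 553/21.421 = 25.8 m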